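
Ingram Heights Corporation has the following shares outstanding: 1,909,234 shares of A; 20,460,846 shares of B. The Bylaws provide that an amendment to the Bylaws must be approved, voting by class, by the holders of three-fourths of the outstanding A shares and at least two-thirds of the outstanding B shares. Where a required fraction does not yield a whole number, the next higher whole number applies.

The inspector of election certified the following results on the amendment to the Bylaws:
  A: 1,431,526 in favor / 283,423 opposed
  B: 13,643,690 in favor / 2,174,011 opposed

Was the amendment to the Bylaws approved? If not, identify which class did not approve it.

Not approved — the A shares did not give the required vote.

A: 3/4 of 1909234 = 1431925.50, rounded up to 1431926; 1,431,926 required, 1,431,526 in favor — not approved.
B: 2/3 of 20460846 = 13640564; 13,640,564 required, 13,643,690 in favor — approved.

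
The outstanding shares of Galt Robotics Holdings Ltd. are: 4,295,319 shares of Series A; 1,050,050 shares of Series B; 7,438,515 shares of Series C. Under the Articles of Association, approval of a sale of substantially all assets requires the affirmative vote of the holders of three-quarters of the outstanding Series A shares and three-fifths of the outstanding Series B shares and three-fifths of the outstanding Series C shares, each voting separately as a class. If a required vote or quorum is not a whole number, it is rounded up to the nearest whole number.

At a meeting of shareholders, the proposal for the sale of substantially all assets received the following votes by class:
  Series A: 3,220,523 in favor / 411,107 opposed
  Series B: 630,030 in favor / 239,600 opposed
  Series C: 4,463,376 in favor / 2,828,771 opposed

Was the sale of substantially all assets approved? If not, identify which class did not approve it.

Series A: 3/4 of 4295319 = 3221489.25, rounded up to 3221490; 3,221,490 required, 3,220,523 in favor — not approved.
Series B: 3/5 of 1050050 = 630030; 630,030 required, 630,030 in favor — approved.
Series C: 3/5 of 7438515 = 4463109; 4,463,109 required, 4,463,376 in favor — approved.

Not approved — the Series A shares did not give the required vote.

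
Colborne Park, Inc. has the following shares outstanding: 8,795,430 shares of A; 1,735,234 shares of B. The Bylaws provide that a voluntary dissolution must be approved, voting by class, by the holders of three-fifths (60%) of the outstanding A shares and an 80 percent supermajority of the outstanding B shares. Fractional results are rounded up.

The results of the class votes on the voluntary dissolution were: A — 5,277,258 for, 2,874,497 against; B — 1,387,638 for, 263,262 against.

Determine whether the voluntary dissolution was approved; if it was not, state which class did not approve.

A: 3/5 of 8795430 = 5277258; 5,277,258 required, 5,277,258 in favor — approved.
B: 4/5 of 1735234 = 1388187.20, rounded up to 1388188; 1,388,188 required, 1,387,638 in favor — not approved.

Not approved — the B shares did not give the required vote.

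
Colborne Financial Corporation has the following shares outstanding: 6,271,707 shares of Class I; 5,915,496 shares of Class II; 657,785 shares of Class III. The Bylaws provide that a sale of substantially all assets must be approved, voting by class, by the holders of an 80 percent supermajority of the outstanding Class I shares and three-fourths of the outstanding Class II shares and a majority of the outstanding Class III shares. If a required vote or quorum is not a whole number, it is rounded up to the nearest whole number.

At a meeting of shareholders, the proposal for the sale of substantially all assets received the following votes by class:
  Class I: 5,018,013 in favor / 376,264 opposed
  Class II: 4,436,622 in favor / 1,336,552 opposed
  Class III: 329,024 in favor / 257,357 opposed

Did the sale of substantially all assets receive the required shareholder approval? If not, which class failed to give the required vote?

Approved — every class gave the required vote.

Class I: 4/5 of 6271707 = 5017365.60, rounded up to 5017366; 5,017,366 required, 5,018,013 in favor — approved.
Class II: 3/4 of 5915496 = 4436622; 4,436,622 required, 4,436,622 in favor — approved.
Class III: a majority of 657785 is 328893; 328,893 required, 329,024 in favor — approved.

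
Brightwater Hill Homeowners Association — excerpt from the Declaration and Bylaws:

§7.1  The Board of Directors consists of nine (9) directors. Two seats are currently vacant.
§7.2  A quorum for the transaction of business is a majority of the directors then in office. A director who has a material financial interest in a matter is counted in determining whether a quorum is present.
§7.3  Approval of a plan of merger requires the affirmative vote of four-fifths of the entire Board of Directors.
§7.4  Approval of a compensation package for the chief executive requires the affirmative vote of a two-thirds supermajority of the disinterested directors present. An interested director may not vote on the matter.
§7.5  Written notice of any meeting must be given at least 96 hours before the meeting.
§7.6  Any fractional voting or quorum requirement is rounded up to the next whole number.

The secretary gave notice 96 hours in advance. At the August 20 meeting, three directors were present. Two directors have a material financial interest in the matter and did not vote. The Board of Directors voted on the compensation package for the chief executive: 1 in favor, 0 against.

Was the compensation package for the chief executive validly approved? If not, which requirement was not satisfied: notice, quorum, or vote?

Invalid — quorum requirement not satisfied.

Notice: 96 hours given; 96 required (96 ≥ 96). Satisfied.
Quorum: 3 present (interested directors count toward quorum); quorum is 4. Not satisfied.
Vote: the compensation package for the chief executive requires two-thirds of the disinterested directors present (3 − 2 = 1). 2/3 of 1 = 0.67, rounded up to 1, so 1 affirmative vote is needed; 1 voted in favor. Satisfied. (Moot — without a quorum no business can be validly transacted.)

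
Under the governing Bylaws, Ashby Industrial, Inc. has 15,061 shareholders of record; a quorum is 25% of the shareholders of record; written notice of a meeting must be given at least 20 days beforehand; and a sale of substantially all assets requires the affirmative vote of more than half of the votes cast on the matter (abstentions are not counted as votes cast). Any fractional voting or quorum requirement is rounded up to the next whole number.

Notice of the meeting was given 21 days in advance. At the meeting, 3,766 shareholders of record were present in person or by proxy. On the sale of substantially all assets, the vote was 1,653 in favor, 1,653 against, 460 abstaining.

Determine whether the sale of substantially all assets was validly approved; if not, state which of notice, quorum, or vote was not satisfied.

Notice: 21 days given; 20 required. Satisfied.
Quorum: 25% of 15,061 = 3,765.25, rounded up to 3,766; 3,766 present. Satisfied.
Vote: requires a majority of the votes cast (3,766 − 460 abstaining = 3,306); a majority of 3306 is 1654, so 1,654 needed; 1,653 in favor. Not satisfied.

Invalid — vote requirement not satisfied.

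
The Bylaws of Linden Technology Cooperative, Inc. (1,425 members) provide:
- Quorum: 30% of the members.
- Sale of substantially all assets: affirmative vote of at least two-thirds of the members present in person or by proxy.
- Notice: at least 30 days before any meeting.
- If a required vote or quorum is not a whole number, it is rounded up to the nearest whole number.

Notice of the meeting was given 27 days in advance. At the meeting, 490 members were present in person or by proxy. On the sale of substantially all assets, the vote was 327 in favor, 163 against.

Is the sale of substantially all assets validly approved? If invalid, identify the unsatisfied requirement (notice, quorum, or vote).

Invalid — notice requirement not satisfied.

Notice: 27 days given; 30 required. Not satisfied.
Quorum: 30% of 1,425 = 427.50, rounded up to 428; 490 present. Satisfied.
Vote: requires two-thirds of those present (490); 2/3 of 490 = 326.67, rounded up to 327, so 327 needed; 327 in favor. Satisfied.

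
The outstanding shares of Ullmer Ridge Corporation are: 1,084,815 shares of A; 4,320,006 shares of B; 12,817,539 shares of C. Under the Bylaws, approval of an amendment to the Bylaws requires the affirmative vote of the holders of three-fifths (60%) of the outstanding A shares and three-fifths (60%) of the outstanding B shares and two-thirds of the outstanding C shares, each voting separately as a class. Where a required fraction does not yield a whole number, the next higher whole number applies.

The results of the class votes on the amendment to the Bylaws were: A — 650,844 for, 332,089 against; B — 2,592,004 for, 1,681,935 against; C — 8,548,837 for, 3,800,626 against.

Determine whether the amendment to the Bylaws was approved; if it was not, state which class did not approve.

Not approved — the A shares did not give the required vote.

A: 3/5 of 1084815 = 650889; 650,889 required, 650,844 in favor — not approved.
B: 3/5 of 4320006 = 2592003.60, rounded up to 2592004; 2,592,004 required, 2,592,004 in favor — approved.
C: 2/3 of 12817539 = 8545026; 8,545,026 required, 8,548,837 in favor — approved.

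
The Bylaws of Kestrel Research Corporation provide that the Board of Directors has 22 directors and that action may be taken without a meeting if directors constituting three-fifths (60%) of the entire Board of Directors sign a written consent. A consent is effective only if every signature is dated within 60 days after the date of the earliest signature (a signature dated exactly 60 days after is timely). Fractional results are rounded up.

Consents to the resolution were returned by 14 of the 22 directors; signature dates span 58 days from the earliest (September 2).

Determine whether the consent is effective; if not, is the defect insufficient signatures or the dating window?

Signatures required: three-fifths (60%) of 22 — 3/5 of 22 = 13.20, rounded up to 14, so 14 needed; 14 signed. Sufficient.
Dating window: the latest signature is 58 days after the earliest; the limit is 60 days. Within the window.

Effective — both the signature and dating-window requirements are satisfied.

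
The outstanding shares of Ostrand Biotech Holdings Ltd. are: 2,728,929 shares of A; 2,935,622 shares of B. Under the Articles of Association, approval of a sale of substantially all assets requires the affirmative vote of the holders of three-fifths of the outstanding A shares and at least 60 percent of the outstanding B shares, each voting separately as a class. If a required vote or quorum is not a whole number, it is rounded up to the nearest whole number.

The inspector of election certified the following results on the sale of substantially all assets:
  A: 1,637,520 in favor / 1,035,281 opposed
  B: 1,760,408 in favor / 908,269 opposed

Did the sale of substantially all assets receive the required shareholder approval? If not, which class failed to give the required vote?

Not approved — the B shares did not give the required vote.

A: 3/5 of 2728929 = 1637357.40, rounded up to 1637358; 1,637,358 required, 1,637,520 in favor — approved.
B: 3/5 of 2935622 = 1761373.20, rounded up to 1761374; 1,761,374 required, 1,760,408 in favor — not approved.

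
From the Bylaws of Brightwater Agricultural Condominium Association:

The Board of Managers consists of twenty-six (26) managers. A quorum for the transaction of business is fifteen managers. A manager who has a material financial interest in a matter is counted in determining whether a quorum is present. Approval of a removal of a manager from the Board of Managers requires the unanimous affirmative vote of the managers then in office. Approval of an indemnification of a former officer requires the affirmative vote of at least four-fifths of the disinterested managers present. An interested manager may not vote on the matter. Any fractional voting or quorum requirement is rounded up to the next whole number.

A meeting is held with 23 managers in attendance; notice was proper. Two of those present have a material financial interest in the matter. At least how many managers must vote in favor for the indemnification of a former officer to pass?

17

The indemnification of a former officer requires four-fifths of the disinterested managers present (23 − 2 = 21).
4/5 of 21 = 16.80, rounded up to 17.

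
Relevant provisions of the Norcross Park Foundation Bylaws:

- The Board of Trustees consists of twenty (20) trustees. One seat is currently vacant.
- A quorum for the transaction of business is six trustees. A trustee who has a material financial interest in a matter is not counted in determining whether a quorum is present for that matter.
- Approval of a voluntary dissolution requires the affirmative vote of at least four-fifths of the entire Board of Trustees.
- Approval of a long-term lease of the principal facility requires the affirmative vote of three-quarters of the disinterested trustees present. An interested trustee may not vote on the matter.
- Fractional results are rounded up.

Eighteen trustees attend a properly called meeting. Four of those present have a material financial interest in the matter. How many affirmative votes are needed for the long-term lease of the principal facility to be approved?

The long-term lease of the principal facility requires three-fourths of the disinterested trustees present (18 − 4 = 14).
3/4 of 14 = 10.50, rounded up to 11.

11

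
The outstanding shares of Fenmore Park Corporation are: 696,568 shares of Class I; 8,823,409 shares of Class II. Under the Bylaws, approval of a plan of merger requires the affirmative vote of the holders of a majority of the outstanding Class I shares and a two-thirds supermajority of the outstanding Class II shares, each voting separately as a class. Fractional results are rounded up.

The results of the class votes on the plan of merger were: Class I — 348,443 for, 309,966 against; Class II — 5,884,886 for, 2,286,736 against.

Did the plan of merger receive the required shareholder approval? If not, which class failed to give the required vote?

Class I: a majority of 696568 is 348285; 348,285 required, 348,443 in favor — approved.
Class II: 2/3 of 8823409 = 5882272.67, rounded up to 5882273; 5,882,273 required, 5,884,886 in favor — approved.

Approved — every class gave the required vote.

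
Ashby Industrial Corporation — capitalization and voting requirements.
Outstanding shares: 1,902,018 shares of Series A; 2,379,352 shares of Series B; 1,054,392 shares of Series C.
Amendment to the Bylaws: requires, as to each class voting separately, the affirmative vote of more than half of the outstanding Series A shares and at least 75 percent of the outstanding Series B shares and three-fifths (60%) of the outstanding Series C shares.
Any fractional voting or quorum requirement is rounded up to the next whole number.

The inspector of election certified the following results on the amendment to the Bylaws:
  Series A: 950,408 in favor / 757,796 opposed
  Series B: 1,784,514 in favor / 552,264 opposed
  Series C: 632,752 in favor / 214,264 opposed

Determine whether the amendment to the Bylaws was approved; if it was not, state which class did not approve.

Not approved — the Series A shares did not give the required vote.

Series A: a majority of 1902018 is 951010; 951,010 required, 950,408 in favor — not approved.
Series B: 3/4 of 2379352 = 1784514; 1,784,514 required, 1,784,514 in favor — approved.
Series C: 3/5 of 1054392 = 632635.20, rounded up to 632636; 632,636 required, 632,752 in favor — approved.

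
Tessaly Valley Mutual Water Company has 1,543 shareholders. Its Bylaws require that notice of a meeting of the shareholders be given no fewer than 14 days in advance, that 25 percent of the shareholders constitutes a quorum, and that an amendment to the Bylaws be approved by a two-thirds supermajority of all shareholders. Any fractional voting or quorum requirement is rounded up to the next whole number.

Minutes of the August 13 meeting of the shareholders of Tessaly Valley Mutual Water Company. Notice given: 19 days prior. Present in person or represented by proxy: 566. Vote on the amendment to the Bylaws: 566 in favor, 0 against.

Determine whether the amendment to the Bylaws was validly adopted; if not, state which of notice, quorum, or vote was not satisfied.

Notice: 19 days given; 14 required. Satisfied.
Quorum: 25% of 1,543 = 385.75, rounded up to 386; 566 present. Satisfied.
Vote: requires two-thirds of all shareholders (1,543); 2/3 of 1543 = 1028.67, rounded up to 1029, so 1,029 needed; 566 in favor. Not satisfied.

Invalid — vote requirement not satisfied.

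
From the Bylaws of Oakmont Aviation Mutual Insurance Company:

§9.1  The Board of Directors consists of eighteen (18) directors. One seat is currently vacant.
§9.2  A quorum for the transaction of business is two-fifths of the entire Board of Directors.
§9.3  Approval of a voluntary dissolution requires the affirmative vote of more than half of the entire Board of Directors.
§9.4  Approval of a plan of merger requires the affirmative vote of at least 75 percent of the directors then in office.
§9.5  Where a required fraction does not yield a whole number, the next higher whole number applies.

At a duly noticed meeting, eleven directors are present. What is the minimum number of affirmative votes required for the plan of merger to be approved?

13

The plan of merger requires three-fourths of the directors then in office (17).
3/4 of 17 = 12.75, rounded up to 13.
(Only 11 can vote, so the plan of merger cannot pass at this meeting, but the required vote is still 13.)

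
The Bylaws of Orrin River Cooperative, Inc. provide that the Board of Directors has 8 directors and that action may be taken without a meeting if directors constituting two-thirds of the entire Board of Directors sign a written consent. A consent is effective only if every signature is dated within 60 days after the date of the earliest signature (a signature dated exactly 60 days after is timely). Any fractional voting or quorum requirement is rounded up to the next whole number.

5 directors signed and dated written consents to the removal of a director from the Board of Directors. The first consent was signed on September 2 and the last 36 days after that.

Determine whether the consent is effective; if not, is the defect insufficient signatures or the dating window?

Signatures required: two-thirds of 8 — 2/3 of 8 = 5.33, rounded up to 6, so 6 needed; 5 signed. Insufficient.
Dating window: the latest signature is 36 days after the earliest; the limit is 60 days. Within the window.

Not effective — insufficient signatures.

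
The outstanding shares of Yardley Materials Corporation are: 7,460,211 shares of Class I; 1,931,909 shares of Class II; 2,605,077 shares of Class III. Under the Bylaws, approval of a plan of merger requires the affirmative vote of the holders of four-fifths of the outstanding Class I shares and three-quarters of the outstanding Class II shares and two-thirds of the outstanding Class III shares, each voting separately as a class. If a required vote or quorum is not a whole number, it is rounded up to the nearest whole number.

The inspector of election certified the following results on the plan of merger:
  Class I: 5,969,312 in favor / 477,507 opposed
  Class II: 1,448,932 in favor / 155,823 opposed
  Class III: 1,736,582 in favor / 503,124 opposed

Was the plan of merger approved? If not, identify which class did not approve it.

Not approved — the Class III shares did not give the required vote.

Class I: 4/5 of 7460211 = 5968168.80, rounded up to 5968169; 5,968,169 required, 5,969,312 in favor — approved.
Class II: 3/4 of 1931909 = 1448931.75, rounded up to 1448932; 1,448,932 required, 1,448,932 in favor — approved.
Class III: 2/3 of 2605077 = 1736718; 1,736,718 required, 1,736,582 in favor — not approved.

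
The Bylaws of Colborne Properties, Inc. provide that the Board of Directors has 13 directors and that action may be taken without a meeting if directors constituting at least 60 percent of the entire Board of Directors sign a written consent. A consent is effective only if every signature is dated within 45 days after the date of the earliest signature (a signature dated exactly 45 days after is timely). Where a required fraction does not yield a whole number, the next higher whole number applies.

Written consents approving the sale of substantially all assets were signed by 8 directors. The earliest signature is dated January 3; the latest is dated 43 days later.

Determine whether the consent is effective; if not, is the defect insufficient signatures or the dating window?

Signatures required: at least 60 percent of 13 — 3/5 of 13 = 7.80, rounded up to 8, so 8 needed; 8 signed. Sufficient.
Dating window: the latest signature is 43 days after the earliest; the limit is 45 days. Within the window.

Effective — both the signature and dating-window requirements are satisfied.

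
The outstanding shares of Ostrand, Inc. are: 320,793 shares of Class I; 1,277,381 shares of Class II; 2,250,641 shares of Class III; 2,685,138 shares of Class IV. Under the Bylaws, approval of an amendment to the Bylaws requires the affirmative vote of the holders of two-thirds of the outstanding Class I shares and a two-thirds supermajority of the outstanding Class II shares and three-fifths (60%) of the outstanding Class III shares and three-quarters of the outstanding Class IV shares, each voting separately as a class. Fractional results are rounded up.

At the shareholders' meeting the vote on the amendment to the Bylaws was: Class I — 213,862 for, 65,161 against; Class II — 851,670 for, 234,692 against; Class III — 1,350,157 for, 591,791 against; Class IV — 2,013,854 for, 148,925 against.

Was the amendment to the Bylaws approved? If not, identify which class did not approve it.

Class I: 2/3 of 320793 = 213862; 213,862 required, 213,862 in favor — approved.
Class II: 2/3 of 1277381 = 851587.33, rounded up to 851588; 851,588 required, 851,670 in favor — approved.
Class III: 3/5 of 2250641 = 1350384.60, rounded up to 1350385; 1,350,385 required, 1,350,157 in favor — not approved.
Class IV: 3/4 of 2685138 = 2013853.50, rounded up to 2013854; 2,013,854 required, 2,013,854 in favor — approved.

Not approved — the Class III shares did not give the required vote.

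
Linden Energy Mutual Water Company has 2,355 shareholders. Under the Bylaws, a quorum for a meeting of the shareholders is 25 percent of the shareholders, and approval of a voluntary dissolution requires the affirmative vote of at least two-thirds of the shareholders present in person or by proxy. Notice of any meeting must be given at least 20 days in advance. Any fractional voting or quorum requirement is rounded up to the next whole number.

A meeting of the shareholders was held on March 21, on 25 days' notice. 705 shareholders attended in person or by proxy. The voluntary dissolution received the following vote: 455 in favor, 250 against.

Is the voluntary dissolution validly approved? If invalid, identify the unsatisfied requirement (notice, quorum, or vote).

Invalid — vote requirement not satisfied.

Notice: 25 days given; 20 required. Satisfied.
Quorum: 25% of 2,355 = 588.75, rounded up to 589; 705 present. Satisfied.
Vote: requires two-thirds of those present (705); 2/3 of 705 = 470, so 470 needed; 455 in favor. Not satisfied.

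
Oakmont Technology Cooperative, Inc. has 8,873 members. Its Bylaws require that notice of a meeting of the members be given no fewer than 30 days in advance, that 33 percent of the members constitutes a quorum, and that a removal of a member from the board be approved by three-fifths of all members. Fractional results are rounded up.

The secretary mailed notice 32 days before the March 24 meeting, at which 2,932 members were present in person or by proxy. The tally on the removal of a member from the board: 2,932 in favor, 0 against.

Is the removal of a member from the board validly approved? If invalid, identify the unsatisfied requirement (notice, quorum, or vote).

Notice: 32 days given; 30 required. Satisfied.
Quorum: 33% of 8,873 = 2,928.09, rounded up to 2,929; 2,932 present. Satisfied.
Vote: requires three-fifths of all members (8,873); 3/5 of 8873 = 5323.80, rounded up to 5324, so 5,324 needed; 2,932 in favor. Not satisfied.

Invalid — vote requirement not satisfied.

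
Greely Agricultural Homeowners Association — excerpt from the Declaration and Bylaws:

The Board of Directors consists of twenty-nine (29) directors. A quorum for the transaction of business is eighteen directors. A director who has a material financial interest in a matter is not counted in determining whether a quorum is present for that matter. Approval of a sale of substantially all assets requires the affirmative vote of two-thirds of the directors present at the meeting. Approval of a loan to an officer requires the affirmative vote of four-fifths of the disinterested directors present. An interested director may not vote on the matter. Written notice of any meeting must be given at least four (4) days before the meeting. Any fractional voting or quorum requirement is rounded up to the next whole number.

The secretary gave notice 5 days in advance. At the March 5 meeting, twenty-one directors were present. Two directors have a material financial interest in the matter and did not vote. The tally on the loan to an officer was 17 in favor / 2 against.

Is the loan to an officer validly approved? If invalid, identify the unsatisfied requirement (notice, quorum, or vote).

Valid — all requirements satisfied.

Notice: 5 days given; 4 required (5 ≥ 4). Satisfied.
Quorum: 21 present, but the 2 interested directors do not count, leaving 19. Quorum is 18. Satisfied.
Vote: the loan to an officer requires four-fifths of the disinterested directors present (21 − 2 = 19). 4/5 of 19 = 15.20, rounded up to 16, so 16 affirmative votes are needed; 17 voted in favor. Satisfied.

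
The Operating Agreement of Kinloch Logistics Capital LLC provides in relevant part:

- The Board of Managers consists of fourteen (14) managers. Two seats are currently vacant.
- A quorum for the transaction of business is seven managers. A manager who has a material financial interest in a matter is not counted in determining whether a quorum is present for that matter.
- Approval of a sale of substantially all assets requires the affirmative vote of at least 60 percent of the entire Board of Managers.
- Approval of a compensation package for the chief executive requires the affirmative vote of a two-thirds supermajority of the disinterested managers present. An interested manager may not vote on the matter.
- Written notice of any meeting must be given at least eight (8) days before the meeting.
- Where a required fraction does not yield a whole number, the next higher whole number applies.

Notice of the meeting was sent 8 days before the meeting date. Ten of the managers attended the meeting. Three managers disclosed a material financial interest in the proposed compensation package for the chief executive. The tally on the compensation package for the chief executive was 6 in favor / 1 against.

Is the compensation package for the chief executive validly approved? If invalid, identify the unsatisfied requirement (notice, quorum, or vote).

Notice: 8 days given; 8 required (8 ≥ 8). Satisfied.
Quorum: 10 present, but the 3 interested managers do not count, leaving 7. Quorum is 7. Satisfied.
Vote: the compensation package for the chief executive requires two-thirds of the disinterested managers present (10 − 3 = 7). 2/3 of 7 = 4.67, rounded up to 5, so 5 affirmative votes are needed; 6 voted in favor. Satisfied.

Valid — all requirements satisfied.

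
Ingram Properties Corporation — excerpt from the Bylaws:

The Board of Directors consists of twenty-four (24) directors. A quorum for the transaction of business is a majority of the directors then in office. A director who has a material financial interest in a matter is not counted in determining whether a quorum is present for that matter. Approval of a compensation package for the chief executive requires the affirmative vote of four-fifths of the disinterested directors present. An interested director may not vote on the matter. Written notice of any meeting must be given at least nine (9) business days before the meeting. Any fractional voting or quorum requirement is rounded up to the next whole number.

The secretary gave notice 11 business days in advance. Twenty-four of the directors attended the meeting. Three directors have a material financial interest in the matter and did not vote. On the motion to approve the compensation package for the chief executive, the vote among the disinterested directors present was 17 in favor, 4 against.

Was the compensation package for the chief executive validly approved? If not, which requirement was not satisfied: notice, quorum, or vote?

Valid — all requirements satisfied.

Notice: 11 business days given; 9 required (11 ≥ 9). Satisfied.
Quorum: 24 present, but the 3 interested directors do not count, leaving 21. Quorum is 13. Satisfied.
Vote: the compensation package for the chief executive requires four-fifths of the disinterested directors present (24 − 3 = 21). 4/5 of 21 = 16.80, rounded up to 17, so 17 affirmative votes are needed; 17 voted in favor. Satisfied.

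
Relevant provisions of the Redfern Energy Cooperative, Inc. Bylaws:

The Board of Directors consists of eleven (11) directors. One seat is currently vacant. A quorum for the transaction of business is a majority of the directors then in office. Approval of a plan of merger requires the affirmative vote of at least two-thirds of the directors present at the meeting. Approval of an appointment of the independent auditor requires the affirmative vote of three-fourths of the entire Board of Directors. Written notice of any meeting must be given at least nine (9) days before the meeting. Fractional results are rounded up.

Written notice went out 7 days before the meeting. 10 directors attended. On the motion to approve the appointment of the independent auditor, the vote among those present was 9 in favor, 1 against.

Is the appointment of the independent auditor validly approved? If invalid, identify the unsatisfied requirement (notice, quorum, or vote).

Invalid — notice requirement not satisfied.

Notice: 7 days given; 9 required (7 < 9). Not satisfied.
Quorum: 10 present; quorum is 6. Satisfied.
Vote: the appointment of the independent auditor requires three-fourths of the entire Board of Directors (11). 3/4 of 11 = 8.25, rounded up to 9, so 9 affirmative votes are needed; 9 voted in favor. Satisfied.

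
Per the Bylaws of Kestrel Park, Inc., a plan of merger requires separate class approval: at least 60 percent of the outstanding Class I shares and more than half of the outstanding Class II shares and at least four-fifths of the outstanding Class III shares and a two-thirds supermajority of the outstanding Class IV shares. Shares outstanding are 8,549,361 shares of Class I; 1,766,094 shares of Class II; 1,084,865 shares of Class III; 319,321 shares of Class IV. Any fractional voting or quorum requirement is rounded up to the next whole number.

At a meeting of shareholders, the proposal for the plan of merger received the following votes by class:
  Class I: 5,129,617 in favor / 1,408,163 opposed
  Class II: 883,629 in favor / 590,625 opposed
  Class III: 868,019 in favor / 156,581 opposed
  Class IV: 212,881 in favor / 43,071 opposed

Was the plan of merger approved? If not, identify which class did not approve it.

Class I: 3/5 of 8549361 = 5129616.60, rounded up to 5129617; 5,129,617 required, 5,129,617 in favor — approved.
Class II: a majority of 1766094 is 883048; 883,048 required, 883,629 in favor — approved.
Class III: 4/5 of 1084865 = 867892; 867,892 required, 868,019 in favor — approved.
Class IV: 2/3 of 319321 = 212880.67, rounded up to 212881; 212,881 required, 212,881 in favor — approved.

Approved — every class gave the required vote.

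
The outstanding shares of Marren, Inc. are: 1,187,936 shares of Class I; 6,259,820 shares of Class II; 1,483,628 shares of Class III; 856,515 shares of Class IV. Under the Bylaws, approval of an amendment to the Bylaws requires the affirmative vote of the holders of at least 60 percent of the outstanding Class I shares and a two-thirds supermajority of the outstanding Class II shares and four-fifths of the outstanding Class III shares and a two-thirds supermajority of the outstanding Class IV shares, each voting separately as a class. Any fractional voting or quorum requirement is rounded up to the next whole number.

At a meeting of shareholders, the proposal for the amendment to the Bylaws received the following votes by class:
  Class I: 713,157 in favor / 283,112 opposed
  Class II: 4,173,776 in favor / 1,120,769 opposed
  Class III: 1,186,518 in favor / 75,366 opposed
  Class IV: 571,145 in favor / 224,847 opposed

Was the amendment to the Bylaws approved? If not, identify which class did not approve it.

Not approved — the Class III shares did not give the required vote.

Class I: 3/5 of 1187936 = 712761.60, rounded up to 712762; 712,762 required, 713,157 in favor — approved.
Class II: 2/3 of 6259820 = 4173213.33, rounded up to 4173214; 4,173,214 required, 4,173,776 in favor — approved.
Class III: 4/5 of 1483628 = 1186902.40, rounded up to 1186903; 1,186,903 required, 1,186,518 in favor — not approved.
Class IV: 2/3 of 856515 = 571010; 571,010 required, 571,145 in favor — approved.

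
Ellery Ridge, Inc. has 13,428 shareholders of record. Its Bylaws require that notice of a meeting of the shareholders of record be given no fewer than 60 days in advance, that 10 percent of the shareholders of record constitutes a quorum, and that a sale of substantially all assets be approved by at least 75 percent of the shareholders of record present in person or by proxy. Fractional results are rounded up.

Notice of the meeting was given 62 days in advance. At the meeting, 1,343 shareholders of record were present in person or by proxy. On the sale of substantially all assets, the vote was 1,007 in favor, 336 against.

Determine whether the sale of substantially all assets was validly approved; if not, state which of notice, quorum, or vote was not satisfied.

Notice: 62 days given; 60 required. Satisfied.
Quorum: 10% of 13,428 = 1,342.80, rounded up to 1,343; 1,343 present. Satisfied.
Vote: requires three-fourths of those present (1,343); 3/4 of 1343 = 1007.25, rounded up to 1008, so 1,008 needed; 1,007 in favor. Not satisfied.

Invalid — vote requirement not satisfied.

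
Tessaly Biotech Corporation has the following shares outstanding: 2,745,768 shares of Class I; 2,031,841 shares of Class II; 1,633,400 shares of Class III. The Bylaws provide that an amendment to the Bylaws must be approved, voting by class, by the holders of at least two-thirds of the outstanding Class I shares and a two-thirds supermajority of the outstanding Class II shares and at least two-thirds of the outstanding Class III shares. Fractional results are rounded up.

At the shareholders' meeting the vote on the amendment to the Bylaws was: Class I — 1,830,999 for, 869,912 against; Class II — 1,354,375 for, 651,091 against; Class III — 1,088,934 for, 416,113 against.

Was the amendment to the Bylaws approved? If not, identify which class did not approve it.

Not approved — the Class II shares did not give the required vote.

Class I: 2/3 of 2745768 = 1830512; 1,830,512 required, 1,830,999 in favor — approved.
Class II: 2/3 of 2031841 = 1354560.67, rounded up to 1354561; 1,354,561 required, 1,354,375 in favor — not approved.
Class III: 2/3 of 1633400 = 1088933.33, rounded up to 1088934; 1,088,934 required, 1,088,934 in favor — approved.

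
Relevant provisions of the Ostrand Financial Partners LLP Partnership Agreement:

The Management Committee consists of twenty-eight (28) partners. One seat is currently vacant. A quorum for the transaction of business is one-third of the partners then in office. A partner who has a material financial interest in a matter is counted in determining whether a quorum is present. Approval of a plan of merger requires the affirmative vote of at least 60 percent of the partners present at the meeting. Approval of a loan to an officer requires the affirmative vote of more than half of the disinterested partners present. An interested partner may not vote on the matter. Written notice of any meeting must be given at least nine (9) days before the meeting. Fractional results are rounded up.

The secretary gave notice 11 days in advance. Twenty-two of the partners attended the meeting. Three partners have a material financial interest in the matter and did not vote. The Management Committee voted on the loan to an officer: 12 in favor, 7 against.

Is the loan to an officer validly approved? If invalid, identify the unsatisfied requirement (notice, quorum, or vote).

Valid — all requirements satisfied.

Notice: 11 days given; 9 required (11 ≥ 9). Satisfied.
Quorum: 22 present (interested partners count toward quorum); quorum is 9. Satisfied.
Vote: the loan to an officer requires a majority of the disinterested partners present (22 − 3 = 19). A majority of 19 is 10, so 10 affirmative votes are needed; 12 voted in favor. Satisfied.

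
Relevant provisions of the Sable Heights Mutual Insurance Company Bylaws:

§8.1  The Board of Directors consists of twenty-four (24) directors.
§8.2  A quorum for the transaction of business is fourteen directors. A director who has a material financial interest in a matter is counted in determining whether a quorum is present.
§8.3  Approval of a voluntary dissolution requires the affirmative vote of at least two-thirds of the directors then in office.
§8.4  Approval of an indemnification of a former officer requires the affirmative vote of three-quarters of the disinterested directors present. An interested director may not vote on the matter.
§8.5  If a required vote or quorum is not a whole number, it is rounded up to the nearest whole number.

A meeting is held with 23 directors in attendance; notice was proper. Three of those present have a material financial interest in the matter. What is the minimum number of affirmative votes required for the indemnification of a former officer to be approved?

15

The indemnification of a former officer requires three-fourths of the disinterested directors present (23 − 3 = 20).
3/4 of 20 = 15.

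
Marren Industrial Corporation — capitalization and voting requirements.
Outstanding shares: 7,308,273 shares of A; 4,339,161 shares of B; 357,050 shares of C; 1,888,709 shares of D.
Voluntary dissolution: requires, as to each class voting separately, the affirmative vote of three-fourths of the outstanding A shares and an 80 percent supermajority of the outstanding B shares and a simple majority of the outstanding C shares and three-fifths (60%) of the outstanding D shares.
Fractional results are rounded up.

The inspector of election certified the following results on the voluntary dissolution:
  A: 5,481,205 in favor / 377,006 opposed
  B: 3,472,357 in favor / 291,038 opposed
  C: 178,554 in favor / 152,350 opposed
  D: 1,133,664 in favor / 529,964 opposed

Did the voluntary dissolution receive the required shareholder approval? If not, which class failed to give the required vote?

A: 3/4 of 7308273 = 5481204.75, rounded up to 5481205; 5,481,205 required, 5,481,205 in favor — approved.
B: 4/5 of 4339161 = 3471328.80, rounded up to 3471329; 3,471,329 required, 3,472,357 in favor — approved.
C: a majority of 357050 is 178526; 178,526 required, 178,554 in favor — approved.
D: 3/5 of 1888709 = 1133225.40, rounded up to 1133226; 1,133,226 required, 1,133,664 in favor — approved.

Approved — every class gave the required vote.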